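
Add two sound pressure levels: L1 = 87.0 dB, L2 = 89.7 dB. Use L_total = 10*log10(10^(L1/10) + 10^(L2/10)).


10^(87.0/10) = 5.01187e+08
10^(89.7/10) = 9.33254e+08
Sum = 5.01187e+08 + 9.33254e+08 = 1.43444e+09
L_total = 10*log10(1.43444e+09) = 91.567 dB


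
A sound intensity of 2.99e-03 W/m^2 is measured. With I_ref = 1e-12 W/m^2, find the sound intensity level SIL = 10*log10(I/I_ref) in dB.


I / I_ref = 2.99e-03 / 1e-12 = 2.99e+09
SIL = 10 * log10(2.99e+09) = 94.757 dB


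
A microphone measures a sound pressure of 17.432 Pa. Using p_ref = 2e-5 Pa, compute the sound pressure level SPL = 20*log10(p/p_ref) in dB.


p / p_ref = 17.432 / 2e-5 = 871600
SPL = 20 * log10(871600) = 118.81 dB


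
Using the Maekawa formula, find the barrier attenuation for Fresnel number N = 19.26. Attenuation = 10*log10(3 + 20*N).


3 + 20*N = 3 + 20*19.26 = 388.2
Att = 10*log10(388.2) = 25.891 dB


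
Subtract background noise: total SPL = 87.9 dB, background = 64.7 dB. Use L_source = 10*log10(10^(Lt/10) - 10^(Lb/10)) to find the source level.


10^(87.9/10) = 6.16595e+08
10^(64.7/10) = 2.95121e+06
Difference = 6.16595e+08 - 2.95121e+06 = 6.13644e+08
L_source = 10*log10(6.13644e+08) = 87.879 dB


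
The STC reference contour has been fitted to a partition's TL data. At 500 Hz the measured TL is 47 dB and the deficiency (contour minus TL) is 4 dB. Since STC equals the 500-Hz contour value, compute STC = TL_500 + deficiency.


By ASTM E413, STC = value of the fitted reference contour at 500 Hz.
Contour value at 500 Hz = TL_500 + deficiency = 47 + 4 = 51
STC = 51


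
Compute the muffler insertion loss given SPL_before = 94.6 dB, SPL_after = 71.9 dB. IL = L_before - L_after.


Insertion loss = SPL without muffler - SPL with muffler
IL = 94.6 - 71.9 = 22.7 dB


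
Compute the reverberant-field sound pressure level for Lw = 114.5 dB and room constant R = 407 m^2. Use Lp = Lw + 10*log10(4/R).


4/R = 4/407 = 0.00982801
Lp = 114.5 + 10*log10(0.00982801) = 94.425 dB


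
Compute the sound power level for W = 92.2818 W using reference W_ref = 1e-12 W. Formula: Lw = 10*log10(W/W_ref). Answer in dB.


W / W_ref = 92.2818 / 1e-12 = 9.22818e+13
Lw = 10 * log10(9.22818e+13) = 139.65 dB


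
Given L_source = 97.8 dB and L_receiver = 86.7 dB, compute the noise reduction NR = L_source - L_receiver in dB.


NR = L_source - L_receiver (difference between source and receiving room levels)
NR = 97.8 - 86.7 = 11.1 dB


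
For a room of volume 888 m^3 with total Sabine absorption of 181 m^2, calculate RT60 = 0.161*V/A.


RT60 = 0.161 * 888 / 181 = 0.78988 s


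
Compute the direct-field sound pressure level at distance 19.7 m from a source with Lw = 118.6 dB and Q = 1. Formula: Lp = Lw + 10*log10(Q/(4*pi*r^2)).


4*pi*r^2 = 4*pi*19.7^2 = 4876.88 m^2
Q / (4*pi*r^2) = 1 / 4876.88 = 0.000205049
Lp = 118.6 + 10*log10(0.000205049) = 81.719 dB


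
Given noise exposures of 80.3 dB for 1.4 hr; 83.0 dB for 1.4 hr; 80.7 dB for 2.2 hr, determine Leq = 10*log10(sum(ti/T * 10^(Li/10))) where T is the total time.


T_total = 1.4 + 1.4 + 2.2 = 5.0 hr
(1.4/5.0) * 10^(80.3/10) = 3.00025e+07
(1.4/5.0) * 10^(83.0/10) = 5.58673e+07
(2.2/5.0) * 10^(80.7/10) = 5.16955e+07
Sum = 3.00025e+07 + 5.58673e+07 + 5.16955e+07 = 1.37565e+08
Leq = 10*log10(1.37565e+08) = 81.385 dB


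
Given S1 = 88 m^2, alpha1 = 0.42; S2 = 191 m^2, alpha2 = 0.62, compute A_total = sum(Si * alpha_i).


88 * 0.42 = 36.96
191 * 0.62 = 118.42
A_total = 36.96 + 118.42 = 155.38 m^2


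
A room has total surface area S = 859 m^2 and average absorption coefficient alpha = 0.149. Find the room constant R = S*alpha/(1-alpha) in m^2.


R = 859 * 0.149 / (1 - 0.149) = 150.4 m^2


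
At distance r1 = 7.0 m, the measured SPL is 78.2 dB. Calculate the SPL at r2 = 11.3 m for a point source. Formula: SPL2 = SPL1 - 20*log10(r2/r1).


r2/r1 = 11.3/7.0 = 1.61429
Correction = 20*log10(1.61429) = 4.15963 dB
SPL2 = 78.2 - 4.15963 = 74.04 dB


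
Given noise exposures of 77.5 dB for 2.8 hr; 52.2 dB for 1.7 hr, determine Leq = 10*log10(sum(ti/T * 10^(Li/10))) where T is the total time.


T_total = 2.8 + 1.7 = 4.5 hr
(2.8/4.5) * 10^(77.5/10) = 3.49901e+07
(1.7/4.5) * 10^(52.2/10) = 62695.5
Sum = 3.49901e+07 + 62695.5 = 3.50528e+07
Leq = 10*log10(3.50528e+07) = 75.447 dB


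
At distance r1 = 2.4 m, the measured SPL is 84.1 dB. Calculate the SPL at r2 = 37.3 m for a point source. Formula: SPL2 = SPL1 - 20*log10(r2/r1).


r2/r1 = 37.3/2.4 = 15.5417
Correction = 20*log10(15.5417) = 23.83 dB
SPL2 = 84.1 - 23.83 = 60.27 dB


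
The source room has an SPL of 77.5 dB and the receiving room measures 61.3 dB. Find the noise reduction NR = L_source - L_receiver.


NR = L_source - L_receiver (difference between source and receiving room levels)
NR = 77.5 - 61.3 = 16.2 dB


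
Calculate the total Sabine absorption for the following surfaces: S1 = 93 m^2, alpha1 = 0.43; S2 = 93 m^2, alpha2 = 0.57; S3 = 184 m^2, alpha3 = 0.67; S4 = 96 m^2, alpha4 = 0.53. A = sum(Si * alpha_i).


93 * 0.43 = 39.99
93 * 0.57 = 53.01
184 * 0.67 = 123.28
96 * 0.53 = 50.88
A_total = 39.99 + 53.01 + 123.28 + 50.88 = 267.16 m^2


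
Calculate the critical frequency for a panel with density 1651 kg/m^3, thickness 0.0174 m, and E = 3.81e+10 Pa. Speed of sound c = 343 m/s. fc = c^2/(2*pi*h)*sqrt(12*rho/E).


12*rho/E = 12*1651/3.81e+10 = 5.2e-07
sqrt(12*rho/E) = sqrt(5.2e-07) = 0.00072111
c^2/(2*pi*h) = 343^2/(2*pi*0.0174) = 1.07612e+06
fc = 1.07612e+06 * 0.00072111 = 776 Hz


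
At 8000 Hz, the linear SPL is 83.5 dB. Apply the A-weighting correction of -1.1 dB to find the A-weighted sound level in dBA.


A-weighting table: 8000 Hz -> -1.1 dB correction
SPL_A = SPL + correction = 83.5 + (-1.1) = 82.4 dBA


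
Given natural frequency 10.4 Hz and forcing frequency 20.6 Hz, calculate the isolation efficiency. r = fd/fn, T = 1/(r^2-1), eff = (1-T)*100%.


r = 20.6 / 10.4 = 1.98077
r^2 - 1 = 1.98077^2 - 1 = 2.92345
T = 1/2.92345 = 0.342062
Efficiency = (1 - 0.342062)*100 = 65.794 %


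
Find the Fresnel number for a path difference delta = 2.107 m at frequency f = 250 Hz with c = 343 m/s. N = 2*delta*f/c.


N = 2*delta*f/c = 2*delta/lambda, where lambda = c/f
lambda = 343 / 250 = 1.372 m
N = 2 * 2.107 / 1.372 = 3.0714


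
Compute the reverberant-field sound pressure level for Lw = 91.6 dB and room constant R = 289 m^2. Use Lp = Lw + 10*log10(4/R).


4/R = 4/289 = 0.0138408
Lp = 91.6 + 10*log10(0.0138408) = 73.012 dB


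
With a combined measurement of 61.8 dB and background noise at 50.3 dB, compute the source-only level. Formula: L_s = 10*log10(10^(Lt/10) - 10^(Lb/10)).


10^(61.8/10) = 1.51356e+06
10^(50.3/10) = 107152
Difference = 1.51356e+06 - 107152 = 1.40641e+06
L_source = 10*log10(1.40641e+06) = 61.481 dB


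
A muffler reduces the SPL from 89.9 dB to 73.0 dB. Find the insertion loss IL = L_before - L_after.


Insertion loss = SPL without muffler - SPL with muffler
IL = 89.9 - 73.0 = 16.9 dB


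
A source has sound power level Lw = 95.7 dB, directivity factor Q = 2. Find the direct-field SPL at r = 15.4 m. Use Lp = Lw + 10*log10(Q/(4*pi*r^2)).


4*pi*r^2 = 4*pi*15.4^2 = 2980.24 m^2
Q / (4*pi*r^2) = 2 / 2980.24 = 0.000671087
Lp = 95.7 + 10*log10(0.000671087) = 63.968 dB


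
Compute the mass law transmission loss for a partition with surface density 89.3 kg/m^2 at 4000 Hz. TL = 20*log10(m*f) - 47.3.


m * f = 89.3 * 4000 = 357200
20*log10(357200) = 111.058 dB
TL = 111.058 - 47.3 = 63.758 dB


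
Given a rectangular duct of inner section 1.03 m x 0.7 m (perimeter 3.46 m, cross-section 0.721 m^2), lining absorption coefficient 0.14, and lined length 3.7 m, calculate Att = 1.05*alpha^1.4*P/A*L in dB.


alpha^1.4 = 0.14^1.4 = 0.0637645
Attenuation rate = 1.05 * alpha^1.4 * P / A
= 1.05 * 0.0637645 * 3.46 / 0.721 = 0.321299 dB/m
Total Att = 0.321299 * 3.7 = 1.1888 dB


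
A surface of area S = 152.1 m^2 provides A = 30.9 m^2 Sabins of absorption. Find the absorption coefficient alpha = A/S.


Absorption coefficient = absorbed power / incident power
alpha = A / S = 30.9 / 152.1 = 0.20316


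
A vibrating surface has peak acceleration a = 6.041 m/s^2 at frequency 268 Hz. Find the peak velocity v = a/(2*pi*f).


omega = 2*pi*f = 2*pi*268 = 1683.89 rad/s
v = a / omega = 6.041 / 1683.89 = 0.0035875 m/s


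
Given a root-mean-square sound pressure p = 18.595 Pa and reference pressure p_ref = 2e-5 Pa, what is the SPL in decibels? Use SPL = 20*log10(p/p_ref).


p / p_ref = 18.595 / 2e-5 = 929750
SPL = 20 * log10(929750) = 119.37 dB


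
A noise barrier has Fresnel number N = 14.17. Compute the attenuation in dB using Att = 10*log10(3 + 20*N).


3 + 20*N = 3 + 20*14.17 = 286.4
Att = 10*log10(286.4) = 24.57 dB


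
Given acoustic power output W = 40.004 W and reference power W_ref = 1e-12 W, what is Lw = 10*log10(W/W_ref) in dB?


W / W_ref = 40.004 / 1e-12 = 4.0004e+13
Lw = 10 * log10(4.0004e+13) = 136.02 dB


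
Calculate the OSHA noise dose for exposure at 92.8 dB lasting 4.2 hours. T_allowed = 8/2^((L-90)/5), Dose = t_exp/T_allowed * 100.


T_allowed = 8 / 2^((92.8 - 90)/5) = 5.42642 hr
Dose = 4.2 / 5.42642 * 100 = 77.399 %


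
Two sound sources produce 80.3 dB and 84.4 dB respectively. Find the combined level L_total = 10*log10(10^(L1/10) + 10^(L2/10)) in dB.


10^(80.3/10) = 1.07152e+08
10^(84.4/10) = 2.75423e+08
Sum = 1.07152e+08 + 2.75423e+08 = 3.82575e+08
L_total = 10*log10(3.82575e+08) = 85.827 dB


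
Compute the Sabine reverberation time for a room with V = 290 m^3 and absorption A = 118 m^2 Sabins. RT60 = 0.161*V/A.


RT60 = 0.161 * 290 / 118 = 0.39568 s


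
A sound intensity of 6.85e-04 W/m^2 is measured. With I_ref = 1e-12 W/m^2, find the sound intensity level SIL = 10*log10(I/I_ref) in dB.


I / I_ref = 6.85e-04 / 1e-12 = 6.85e+08
SIL = 10 * log10(6.85e+08) = 88.357 dB


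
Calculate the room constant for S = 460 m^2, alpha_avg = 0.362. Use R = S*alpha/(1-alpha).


R = 460 * 0.362 / (1 - 0.362) = 261 m^2


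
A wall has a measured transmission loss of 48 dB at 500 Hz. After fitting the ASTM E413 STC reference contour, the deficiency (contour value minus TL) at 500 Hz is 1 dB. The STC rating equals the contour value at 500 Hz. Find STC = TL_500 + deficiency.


By ASTM E413, STC = value of the fitted reference contour at 500 Hz.
Contour value at 500 Hz = TL_500 + deficiency = 48 + 1 = 49
STC = 49


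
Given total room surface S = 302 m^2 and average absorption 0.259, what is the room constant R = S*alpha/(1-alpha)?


R = 302 * 0.259 / (1 - 0.259) = 105.56 m^2


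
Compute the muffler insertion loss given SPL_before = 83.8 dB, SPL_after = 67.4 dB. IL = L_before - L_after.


Insertion loss = SPL without muffler - SPL with muffler
IL = 83.8 - 67.4 = 16.4 dB


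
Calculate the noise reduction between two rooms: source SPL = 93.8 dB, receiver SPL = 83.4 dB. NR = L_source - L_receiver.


NR = L_source - L_receiver (difference between source and receiving room levels)
NR = 93.8 - 83.4 = 10.4 dB


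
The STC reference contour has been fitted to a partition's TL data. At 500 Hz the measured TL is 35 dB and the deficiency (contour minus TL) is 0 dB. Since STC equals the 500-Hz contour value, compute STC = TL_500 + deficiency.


By ASTM E413, STC = value of the fitted reference contour at 500 Hz.
Contour value at 500 Hz = TL_500 + deficiency = 35 + 0 = 35
STC = 35


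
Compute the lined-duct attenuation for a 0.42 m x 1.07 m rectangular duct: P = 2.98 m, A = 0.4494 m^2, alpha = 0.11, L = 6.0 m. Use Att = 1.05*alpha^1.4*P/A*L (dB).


alpha^1.4 = 0.11^1.4 = 0.0454935
Attenuation rate = 1.05 * alpha^1.4 * P / A
= 1.05 * 0.0454935 * 2.98 / 0.4494 = 0.316754 dB/m
Total Att = 0.316754 * 6.0 = 1.9005 dB


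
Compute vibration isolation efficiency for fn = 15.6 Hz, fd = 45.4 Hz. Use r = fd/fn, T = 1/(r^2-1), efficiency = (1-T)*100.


r = 45.4 / 15.6 = 2.91026
r^2 - 1 = 2.91026^2 - 1 = 7.46961
T = 1/7.46961 = 0.133876
Efficiency = (1 - 0.133876)*100 = 86.612 %


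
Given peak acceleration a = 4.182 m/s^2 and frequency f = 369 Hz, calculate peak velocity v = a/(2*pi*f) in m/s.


omega = 2*pi*f = 2*pi*369 = 2318.5 rad/s
v = a / omega = 4.182 / 2318.5 = 0.0018038 m/s


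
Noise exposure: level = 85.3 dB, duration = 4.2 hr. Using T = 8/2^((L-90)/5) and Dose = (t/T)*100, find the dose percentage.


T_allowed = 8 / 2^((85.3 - 90)/5) = 15.3482 hr
Dose = 4.2 / 15.3482 * 100 = 27.365 %


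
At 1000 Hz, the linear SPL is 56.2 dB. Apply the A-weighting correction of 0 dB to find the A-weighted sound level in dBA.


A-weighting table: 1000 Hz -> 0 dB correction
SPL_A = SPL + correction = 56.2 + (0) = 56.2 dBA


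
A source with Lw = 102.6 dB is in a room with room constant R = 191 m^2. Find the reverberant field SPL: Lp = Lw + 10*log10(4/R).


4/R = 4/191 = 0.0209424
Lp = 102.6 + 10*log10(0.0209424) = 85.81 dB


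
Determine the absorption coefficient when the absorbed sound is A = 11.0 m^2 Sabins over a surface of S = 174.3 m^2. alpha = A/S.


Absorption coefficient = absorbed power / incident power
alpha = A / S = 11.0 / 174.3 = 0.06311


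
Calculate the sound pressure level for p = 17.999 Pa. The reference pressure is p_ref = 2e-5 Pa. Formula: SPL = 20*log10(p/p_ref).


p / p_ref = 17.999 / 2e-5 = 899950
SPL = 20 * log10(899950) = 119.08 dB


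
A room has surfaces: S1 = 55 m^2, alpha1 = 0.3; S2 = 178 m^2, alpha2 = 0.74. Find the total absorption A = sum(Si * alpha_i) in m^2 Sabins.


55 * 0.3 = 16.5
178 * 0.74 = 131.72
A_total = 16.5 + 131.72 = 148.22 m^2


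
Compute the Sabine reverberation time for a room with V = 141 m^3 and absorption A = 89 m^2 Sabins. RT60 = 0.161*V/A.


RT60 = 0.161 * 141 / 89 = 0.25507 s


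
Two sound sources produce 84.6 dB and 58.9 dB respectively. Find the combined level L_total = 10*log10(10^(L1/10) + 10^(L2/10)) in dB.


10^(84.6/10) = 2.88403e+08
10^(58.9/10) = 776247
Sum = 2.88403e+08 + 776247 = 2.89179e+08
L_total = 10*log10(2.89179e+08) = 84.612 dB


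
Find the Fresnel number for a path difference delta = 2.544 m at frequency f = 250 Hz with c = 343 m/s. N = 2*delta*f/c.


N = 2*delta*f/c = 2*delta/lambda, where lambda = c/f
lambda = 343 / 250 = 1.372 m
N = 2 * 2.544 / 1.372 = 3.7085


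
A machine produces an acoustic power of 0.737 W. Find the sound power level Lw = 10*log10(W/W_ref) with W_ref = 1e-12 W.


W / W_ref = 0.737 / 1e-12 = 7.37e+11
Lw = 10 * log10(7.37e+11) = 118.67 dB


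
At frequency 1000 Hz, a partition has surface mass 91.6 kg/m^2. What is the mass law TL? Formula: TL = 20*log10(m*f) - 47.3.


m * f = 91.6 * 1000 = 91600
20*log10(91600) = 99.2379 dB
TL = 99.2379 - 47.3 = 51.938 dB


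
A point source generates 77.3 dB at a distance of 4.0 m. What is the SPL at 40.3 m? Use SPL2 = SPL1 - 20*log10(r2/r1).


r2/r1 = 40.3/4.0 = 10.075
Correction = 20*log10(10.075) = 20.0649 dB
SPL2 = 77.3 - 20.0649 = 57.235 dB


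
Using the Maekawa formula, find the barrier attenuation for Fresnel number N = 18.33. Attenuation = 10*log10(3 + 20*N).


3 + 20*N = 3 + 20*18.33 = 369.6
Att = 10*log10(369.6) = 25.677 dB


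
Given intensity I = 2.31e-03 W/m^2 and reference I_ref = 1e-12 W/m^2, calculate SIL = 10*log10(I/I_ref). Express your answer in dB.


I / I_ref = 2.31e-03 / 1e-12 = 2.31e+09
SIL = 10 * log10(2.31e+09) = 93.636 dB


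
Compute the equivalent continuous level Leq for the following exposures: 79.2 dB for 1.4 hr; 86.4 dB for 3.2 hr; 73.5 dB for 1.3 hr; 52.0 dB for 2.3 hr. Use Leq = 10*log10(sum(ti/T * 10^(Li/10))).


T_total = 1.4 + 3.2 + 1.3 + 2.3 = 8.2 hr
(1.4/8.2) * 10^(79.2/10) = 1.42008e+07
(3.2/8.2) * 10^(86.4/10) = 1.70348e+08
(1.3/8.2) * 10^(73.5/10) = 3.54919e+06
(2.3/8.2) * 10^(52.0/10) = 44454.3
Sum = 1.42008e+07 + 1.70348e+08 + 3.54919e+06 + 44454.3 = 1.88142e+08
Leq = 10*log10(1.88142e+08) = 82.745 dB


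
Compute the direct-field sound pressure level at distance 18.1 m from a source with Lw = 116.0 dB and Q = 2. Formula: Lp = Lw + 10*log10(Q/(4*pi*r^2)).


4*pi*r^2 = 4*pi*18.1^2 = 4116.87 m^2
Q / (4*pi*r^2) = 2 / 4116.87 = 0.000485806
Lp = 116.0 + 10*log10(0.000485806) = 82.865 dB


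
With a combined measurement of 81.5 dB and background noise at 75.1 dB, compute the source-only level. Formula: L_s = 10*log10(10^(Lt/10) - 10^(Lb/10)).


10^(81.5/10) = 1.41254e+08
10^(75.1/10) = 3.23594e+07
Difference = 1.41254e+08 - 3.23594e+07 = 1.08895e+08
L_source = 10*log10(1.08895e+08) = 80.37 dB


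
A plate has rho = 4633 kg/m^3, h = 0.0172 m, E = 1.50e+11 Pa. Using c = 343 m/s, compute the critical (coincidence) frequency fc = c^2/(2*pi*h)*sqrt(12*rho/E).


12*rho/E = 12*4633/1.50e+11 = 3.7064e-07
sqrt(12*rho/E) = sqrt(3.7064e-07) = 0.000608802
c^2/(2*pi*h) = 343^2/(2*pi*0.0172) = 1.08863e+06
fc = 1.08863e+06 * 0.000608802 = 662.76 Hz


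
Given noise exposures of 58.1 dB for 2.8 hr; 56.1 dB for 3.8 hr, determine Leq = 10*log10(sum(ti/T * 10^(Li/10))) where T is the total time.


T_total = 2.8 + 3.8 = 6.6 hr
(2.8/6.6) * 10^(58.1/10) = 273914
(3.8/6.6) * 10^(56.1/10) = 234552
Sum = 273914 + 234552 = 508466
Leq = 10*log10(508466) = 57.063 dB


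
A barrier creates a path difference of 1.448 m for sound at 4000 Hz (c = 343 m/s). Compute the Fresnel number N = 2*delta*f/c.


N = 2*delta*f/c = 2*delta/lambda, where lambda = c/f
lambda = 343 / 4000 = 0.08575 m
N = 2 * 1.448 / 0.08575 = 33.773


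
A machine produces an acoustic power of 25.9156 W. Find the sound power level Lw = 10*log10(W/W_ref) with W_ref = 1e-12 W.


W / W_ref = 25.9156 / 1e-12 = 2.59156e+13
Lw = 10 * log10(2.59156e+13) = 134.14 dB


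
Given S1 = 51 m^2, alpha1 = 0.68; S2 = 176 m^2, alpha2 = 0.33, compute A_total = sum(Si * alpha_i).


51 * 0.68 = 34.68
176 * 0.33 = 58.08
A_total = 34.68 + 58.08 = 92.76 m^2


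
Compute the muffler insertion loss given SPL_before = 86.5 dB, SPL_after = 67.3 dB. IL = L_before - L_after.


Insertion loss = SPL without muffler - SPL with muffler
IL = 86.5 - 67.3 = 19.2 dB


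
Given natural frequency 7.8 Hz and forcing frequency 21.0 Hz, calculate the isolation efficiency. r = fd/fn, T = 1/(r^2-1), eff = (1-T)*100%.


r = 21.0 / 7.8 = 2.69231
r^2 - 1 = 2.69231^2 - 1 = 6.24853
T = 1/6.24853 = 0.160038
Efficiency = (1 - 0.160038)*100 = 83.996 %


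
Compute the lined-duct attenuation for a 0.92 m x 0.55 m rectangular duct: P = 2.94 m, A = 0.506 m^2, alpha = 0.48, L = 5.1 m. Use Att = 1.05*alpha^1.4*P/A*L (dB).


alpha^1.4 = 0.48^1.4 = 0.35788
Attenuation rate = 1.05 * alpha^1.4 * P / A
= 1.05 * 0.35788 * 2.94 / 0.506 = 2.18335 dB/m
Total Att = 2.18335 * 5.1 = 11.135 dB


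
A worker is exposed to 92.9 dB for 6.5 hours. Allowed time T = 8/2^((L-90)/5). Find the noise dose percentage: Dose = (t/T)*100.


T_allowed = 8 / 2^((92.9 - 90)/5) = 5.35171 hr
Dose = 6.5 / 5.35171 * 100 = 121.46 %


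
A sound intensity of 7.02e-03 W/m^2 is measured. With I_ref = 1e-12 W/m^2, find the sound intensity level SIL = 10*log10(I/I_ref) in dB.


I / I_ref = 7.02e-03 / 1e-12 = 7.02e+09
SIL = 10 * log10(7.02e+09) = 98.463 dB


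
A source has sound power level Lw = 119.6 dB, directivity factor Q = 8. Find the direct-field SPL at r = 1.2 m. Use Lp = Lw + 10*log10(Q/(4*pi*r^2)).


4*pi*r^2 = 4*pi*1.2^2 = 18.0956 m^2
Q / (4*pi*r^2) = 8 / 18.0956 = 0.442096
Lp = 119.6 + 10*log10(0.442096) = 116.06 dB


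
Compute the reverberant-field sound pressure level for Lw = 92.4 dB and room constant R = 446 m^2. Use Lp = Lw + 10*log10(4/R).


4/R = 4/446 = 0.00896861
Lp = 92.4 + 10*log10(0.00896861) = 71.927 dB


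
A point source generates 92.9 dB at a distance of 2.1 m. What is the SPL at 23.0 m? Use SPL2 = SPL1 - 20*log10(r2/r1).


r2/r1 = 23.0/2.1 = 10.9524
Correction = 20*log10(10.9524) = 20.7902 dB
SPL2 = 92.9 - 20.7902 = 72.11 dB


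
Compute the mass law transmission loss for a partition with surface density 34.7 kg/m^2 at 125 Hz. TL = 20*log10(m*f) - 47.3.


m * f = 34.7 * 125 = 4337.5
20*log10(4337.5) = 72.7448 dB
TL = 72.7448 - 47.3 = 25.445 dB


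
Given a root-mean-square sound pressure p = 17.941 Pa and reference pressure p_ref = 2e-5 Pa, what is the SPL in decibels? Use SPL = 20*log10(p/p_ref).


p / p_ref = 17.941 / 2e-5 = 897050
SPL = 20 * log10(897050) = 119.06 dB


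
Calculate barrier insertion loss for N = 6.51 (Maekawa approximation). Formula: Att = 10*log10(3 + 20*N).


3 + 20*N = 3 + 20*6.51 = 133.2
Att = 10*log10(133.2) = 21.245 dB


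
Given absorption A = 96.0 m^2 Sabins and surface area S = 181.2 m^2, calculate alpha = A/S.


Absorption coefficient = absorbed power / incident power
alpha = A / S = 96.0 / 181.2 = 0.5298


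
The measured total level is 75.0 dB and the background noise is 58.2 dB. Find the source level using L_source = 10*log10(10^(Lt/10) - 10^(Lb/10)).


10^(75.0/10) = 3.16228e+07
10^(58.2/10) = 660693
Difference = 3.16228e+07 - 660693 = 3.09621e+07
L_source = 10*log10(3.09621e+07) = 74.908 dB


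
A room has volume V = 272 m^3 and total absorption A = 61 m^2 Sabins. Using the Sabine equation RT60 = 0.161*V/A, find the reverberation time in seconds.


RT60 = 0.161 * 272 / 61 = 0.7179 s


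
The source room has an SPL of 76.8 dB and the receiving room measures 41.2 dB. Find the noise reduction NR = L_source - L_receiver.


NR = L_source - L_receiver (difference between source and receiving room levels)
NR = 76.8 - 41.2 = 35.6 dB


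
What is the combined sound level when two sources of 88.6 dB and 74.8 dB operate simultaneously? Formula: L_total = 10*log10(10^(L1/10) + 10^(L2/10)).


10^(88.6/10) = 7.24436e+08
10^(74.8/10) = 3.01995e+07
Sum = 7.24436e+08 + 3.01995e+07 = 7.54636e+08
L_total = 10*log10(7.54636e+08) = 88.777 dB


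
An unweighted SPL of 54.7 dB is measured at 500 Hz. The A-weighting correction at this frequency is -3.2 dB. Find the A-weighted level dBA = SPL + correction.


A-weighting table: 500 Hz -> -3.2 dB correction
SPL_A = SPL + correction = 54.7 + (-3.2) = 51.5 dBA


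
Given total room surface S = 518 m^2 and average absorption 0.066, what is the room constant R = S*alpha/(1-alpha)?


R = 518 * 0.066 / (1 - 0.066) = 36.604 m^2


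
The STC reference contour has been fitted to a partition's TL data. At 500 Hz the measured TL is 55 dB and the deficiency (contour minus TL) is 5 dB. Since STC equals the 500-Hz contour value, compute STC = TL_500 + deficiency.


By ASTM E413, STC = value of the fitted reference contour at 500 Hz.
Contour value at 500 Hz = TL_500 + deficiency = 55 + 5 = 60
STC = 60


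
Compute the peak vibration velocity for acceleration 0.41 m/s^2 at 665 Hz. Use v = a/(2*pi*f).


omega = 2*pi*f = 2*pi*665 = 4178.32 rad/s
v = a / omega = 0.41 / 4178.32 = 9.8126e-05 m/s


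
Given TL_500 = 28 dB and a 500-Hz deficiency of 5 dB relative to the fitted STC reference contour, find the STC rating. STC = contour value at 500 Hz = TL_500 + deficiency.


By ASTM E413, STC = value of the fitted reference contour at 500 Hz.
Contour value at 500 Hz = TL_500 + deficiency = 28 + 5 = 33
STC = 33


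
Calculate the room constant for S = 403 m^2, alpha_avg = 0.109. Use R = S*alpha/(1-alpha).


R = 403 * 0.109 / (1 - 0.109) = 49.301 m^2


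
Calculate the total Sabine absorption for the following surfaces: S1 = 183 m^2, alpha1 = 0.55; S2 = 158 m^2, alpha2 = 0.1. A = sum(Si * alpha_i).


183 * 0.55 = 100.65
158 * 0.1 = 15.8
A_total = 100.65 + 15.8 = 116.45 m^2


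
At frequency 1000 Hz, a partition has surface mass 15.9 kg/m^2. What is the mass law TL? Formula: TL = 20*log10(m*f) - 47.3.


m * f = 15.9 * 1000 = 15900
20*log10(15900) = 84.0279 dB
TL = 84.0279 - 47.3 = 36.728 dB


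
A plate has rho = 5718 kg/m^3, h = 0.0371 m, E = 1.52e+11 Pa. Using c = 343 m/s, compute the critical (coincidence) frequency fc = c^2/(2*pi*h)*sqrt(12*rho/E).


12*rho/E = 12*5718/1.52e+11 = 4.51421e-07
sqrt(12*rho/E) = sqrt(4.51421e-07) = 0.000671879
c^2/(2*pi*h) = 343^2/(2*pi*0.0371) = 504701
fc = 504701 * 0.000671879 = 339.1 Hz


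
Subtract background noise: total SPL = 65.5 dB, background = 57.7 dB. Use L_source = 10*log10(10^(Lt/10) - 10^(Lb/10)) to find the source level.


10^(65.5/10) = 3.54813e+06
10^(57.7/10) = 588844
Difference = 3.54813e+06 - 588844 = 2.95929e+06
L_source = 10*log10(2.95929e+06) = 64.712 dB


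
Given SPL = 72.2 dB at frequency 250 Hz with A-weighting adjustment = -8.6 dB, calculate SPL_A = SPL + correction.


A-weighting table: 250 Hz -> -8.6 dB correction
SPL_A = SPL + correction = 72.2 + (-8.6) = 63.6 dBA


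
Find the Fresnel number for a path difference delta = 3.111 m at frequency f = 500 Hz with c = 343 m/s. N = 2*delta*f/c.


N = 2*delta*f/c = 2*delta/lambda, where lambda = c/f
lambda = 343 / 500 = 0.686 m
N = 2 * 3.111 / 0.686 = 9.07


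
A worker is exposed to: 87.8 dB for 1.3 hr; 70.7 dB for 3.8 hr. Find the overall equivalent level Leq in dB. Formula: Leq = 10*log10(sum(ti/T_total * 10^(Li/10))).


T_total = 1.3 + 3.8 = 5.1 hr
(1.3/5.1) * 10^(87.8/10) = 1.53594e+08
(3.8/5.1) * 10^(70.7/10) = 8.75414e+06
Sum = 1.53594e+08 + 8.75414e+06 = 1.62348e+08
Leq = 10*log10(1.62348e+08) = 82.104 dB


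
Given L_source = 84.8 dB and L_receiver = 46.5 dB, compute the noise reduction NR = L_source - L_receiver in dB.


NR = L_source - L_receiver (difference between source and receiving room levels)
NR = 84.8 - 46.5 = 38.3 dB


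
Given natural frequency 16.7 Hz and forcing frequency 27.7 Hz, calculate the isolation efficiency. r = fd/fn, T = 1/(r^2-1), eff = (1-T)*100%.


r = 27.7 / 16.7 = 1.65868
r^2 - 1 = 1.65868^2 - 1 = 1.75122
T = 1/1.75122 = 0.57103
Efficiency = (1 - 0.57103)*100 = 42.897 %


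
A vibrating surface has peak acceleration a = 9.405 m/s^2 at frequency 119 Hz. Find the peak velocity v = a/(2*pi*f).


omega = 2*pi*f = 2*pi*119 = 747.699 rad/s
v = a / omega = 9.405 / 747.699 = 0.012579 m/s


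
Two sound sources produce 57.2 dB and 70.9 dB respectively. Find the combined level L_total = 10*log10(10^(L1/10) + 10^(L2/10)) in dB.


10^(57.2/10) = 524807
10^(70.9/10) = 1.23027e+07
Sum = 524807 + 1.23027e+07 = 1.28275e+07
L_total = 10*log10(1.28275e+07) = 71.081 dB


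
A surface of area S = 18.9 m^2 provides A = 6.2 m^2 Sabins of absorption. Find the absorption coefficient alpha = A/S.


Absorption coefficient = absorbed power / incident power
alpha = A / S = 6.2 / 18.9 = 0.32804


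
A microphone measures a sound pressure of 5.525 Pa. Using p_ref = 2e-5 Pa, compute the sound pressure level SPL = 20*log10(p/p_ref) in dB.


p / p_ref = 5.525 / 2e-5 = 276250
SPL = 20 * log10(276250) = 108.83 dB


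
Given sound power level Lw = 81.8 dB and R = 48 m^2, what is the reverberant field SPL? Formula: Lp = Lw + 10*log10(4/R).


4/R = 4/48 = 0.0833333
Lp = 81.8 + 10*log10(0.0833333) = 71.008 dB


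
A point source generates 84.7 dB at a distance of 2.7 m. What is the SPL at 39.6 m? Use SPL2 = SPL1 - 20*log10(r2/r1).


r2/r1 = 39.6/2.7 = 14.6667
Correction = 20*log10(14.6667) = 23.3266 dB
SPL2 = 84.7 - 23.3266 = 61.373 dB


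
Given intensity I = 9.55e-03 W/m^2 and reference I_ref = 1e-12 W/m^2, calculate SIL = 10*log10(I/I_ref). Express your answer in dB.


I / I_ref = 9.55e-03 / 1e-12 = 9.55e+09
SIL = 10 * log10(9.55e+09) = 99.8 dB


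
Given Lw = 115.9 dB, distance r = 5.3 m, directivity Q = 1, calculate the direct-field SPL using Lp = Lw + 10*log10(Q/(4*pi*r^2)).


4*pi*r^2 = 4*pi*5.3^2 = 352.989 m^2
Q / (4*pi*r^2) = 1 / 352.989 = 0.00283295
Lp = 115.9 + 10*log10(0.00283295) = 90.422 dB


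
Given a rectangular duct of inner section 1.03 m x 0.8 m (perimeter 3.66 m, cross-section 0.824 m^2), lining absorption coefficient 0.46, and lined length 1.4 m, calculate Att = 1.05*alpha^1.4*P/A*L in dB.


alpha^1.4 = 0.46^1.4 = 0.337179
Attenuation rate = 1.05 * alpha^1.4 * P / A
= 1.05 * 0.337179 * 3.66 / 0.824 = 1.57255 dB/m
Total Att = 1.57255 * 1.4 = 2.2016 dB


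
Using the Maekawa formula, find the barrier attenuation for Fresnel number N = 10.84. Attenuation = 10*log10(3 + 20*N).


3 + 20*N = 3 + 20*10.84 = 219.8
Att = 10*log10(219.8) = 23.42 dB


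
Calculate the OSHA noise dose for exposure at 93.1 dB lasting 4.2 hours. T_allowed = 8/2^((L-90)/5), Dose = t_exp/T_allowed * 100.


T_allowed = 8 / 2^((93.1 - 90)/5) = 5.20537 hr
Dose = 4.2 / 5.20537 * 100 = 80.686 %


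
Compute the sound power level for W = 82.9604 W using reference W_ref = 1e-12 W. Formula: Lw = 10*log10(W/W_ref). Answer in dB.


W / W_ref = 82.9604 / 1e-12 = 8.29604e+13
Lw = 10 * log10(8.29604e+13) = 139.19 dB


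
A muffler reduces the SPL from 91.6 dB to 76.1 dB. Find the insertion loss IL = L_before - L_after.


Insertion loss = SPL without muffler - SPL with muffler
IL = 91.6 - 76.1 = 15.5 dB


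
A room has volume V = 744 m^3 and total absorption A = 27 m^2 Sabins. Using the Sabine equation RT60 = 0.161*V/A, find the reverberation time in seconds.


RT60 = 0.161 * 744 / 27 = 4.4364 s


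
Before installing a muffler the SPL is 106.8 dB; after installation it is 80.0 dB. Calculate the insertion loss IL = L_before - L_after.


Insertion loss = SPL without muffler - SPL with muffler
IL = 106.8 - 80.0 = 26.8 dB


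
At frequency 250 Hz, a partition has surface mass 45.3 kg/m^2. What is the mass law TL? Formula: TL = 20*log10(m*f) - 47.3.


m * f = 45.3 * 250 = 11325
20*log10(11325) = 81.0808 dB
TL = 81.0808 - 47.3 = 33.781 dB


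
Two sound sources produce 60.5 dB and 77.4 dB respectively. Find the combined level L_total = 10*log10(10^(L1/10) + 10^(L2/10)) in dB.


10^(60.5/10) = 1.12202e+06
10^(77.4/10) = 5.49541e+07
Sum = 1.12202e+06 + 5.49541e+07 = 5.60761e+07
L_total = 10*log10(5.60761e+07) = 77.488 dB


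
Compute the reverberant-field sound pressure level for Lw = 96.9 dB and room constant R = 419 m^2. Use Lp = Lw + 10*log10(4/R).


4/R = 4/419 = 0.00954654
Lp = 96.9 + 10*log10(0.00954654) = 76.698 dB


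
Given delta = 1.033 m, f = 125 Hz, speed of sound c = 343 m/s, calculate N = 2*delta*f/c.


N = 2*delta*f/c = 2*delta/lambda, where lambda = c/f
lambda = 343 / 125 = 2.744 m
N = 2 * 1.033 / 2.744 = 0.75292


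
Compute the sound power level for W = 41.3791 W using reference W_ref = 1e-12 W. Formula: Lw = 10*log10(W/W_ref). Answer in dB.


W / W_ref = 41.3791 / 1e-12 = 4.13791e+13
Lw = 10 * log10(4.13791e+13) = 136.17 dB


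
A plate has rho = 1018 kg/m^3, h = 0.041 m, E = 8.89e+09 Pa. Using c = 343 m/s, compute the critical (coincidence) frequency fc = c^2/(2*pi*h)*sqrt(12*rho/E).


12*rho/E = 12*1018/8.89e+09 = 1.37413e-06
sqrt(12*rho/E) = sqrt(1.37413e-06) = 0.00117223
c^2/(2*pi*h) = 343^2/(2*pi*0.041) = 456693
fc = 456693 * 0.00117223 = 535.35 Hz


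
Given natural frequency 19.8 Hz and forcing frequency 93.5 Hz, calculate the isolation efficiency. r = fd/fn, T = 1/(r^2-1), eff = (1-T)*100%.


r = 93.5 / 19.8 = 4.72222
r^2 - 1 = 4.72222^2 - 1 = 21.2994
T = 1/21.2994 = 0.0469497
Efficiency = (1 - 0.0469497)*100 = 95.305 %


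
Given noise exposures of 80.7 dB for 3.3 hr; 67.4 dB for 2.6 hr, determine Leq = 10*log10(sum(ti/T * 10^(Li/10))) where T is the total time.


T_total = 3.3 + 2.6 = 5.9 hr
(3.3/5.9) * 10^(80.7/10) = 6.57146e+07
(2.6/5.9) * 10^(67.4/10) = 2.42171e+06
Sum = 6.57146e+07 + 2.42171e+06 = 6.81363e+07
Leq = 10*log10(6.81363e+07) = 78.334 dB


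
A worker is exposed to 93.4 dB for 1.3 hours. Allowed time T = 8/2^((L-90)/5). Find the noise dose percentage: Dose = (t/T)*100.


T_allowed = 8 / 2^((93.4 - 90)/5) = 4.99332 hr
Dose = 1.3 / 4.99332 * 100 = 26.035 %


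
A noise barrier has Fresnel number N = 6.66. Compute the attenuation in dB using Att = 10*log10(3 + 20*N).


3 + 20*N = 3 + 20*6.66 = 136.2
Att = 10*log10(136.2) = 21.342 dB


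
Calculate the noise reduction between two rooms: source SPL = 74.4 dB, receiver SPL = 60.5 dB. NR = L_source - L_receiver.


NR = L_source - L_receiver (difference between source and receiving room levels)
NR = 74.4 - 60.5 = 13.9 dB


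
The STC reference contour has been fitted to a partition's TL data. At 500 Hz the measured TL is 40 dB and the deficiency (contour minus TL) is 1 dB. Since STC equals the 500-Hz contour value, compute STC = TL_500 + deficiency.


By ASTM E413, STC = value of the fitted reference contour at 500 Hz.
Contour value at 500 Hz = TL_500 + deficiency = 40 + 1 = 41
STC = 41


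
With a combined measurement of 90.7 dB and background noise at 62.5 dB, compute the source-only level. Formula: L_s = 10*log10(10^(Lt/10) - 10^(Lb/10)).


10^(90.7/10) = 1.1749e+09
10^(62.5/10) = 1.77828e+06
Difference = 1.1749e+09 - 1.77828e+06 = 1.17312e+09
L_source = 10*log10(1.17312e+09) = 90.693 dB


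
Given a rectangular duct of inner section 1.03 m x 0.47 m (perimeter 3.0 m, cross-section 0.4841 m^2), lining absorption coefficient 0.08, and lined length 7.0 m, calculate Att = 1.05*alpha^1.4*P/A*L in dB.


alpha^1.4 = 0.08^1.4 = 0.029129
Attenuation rate = 1.05 * alpha^1.4 * P / A
= 1.05 * 0.029129 * 3.0 / 0.4841 = 0.18954 dB/m
Total Att = 0.18954 * 7.0 = 1.3268 dB


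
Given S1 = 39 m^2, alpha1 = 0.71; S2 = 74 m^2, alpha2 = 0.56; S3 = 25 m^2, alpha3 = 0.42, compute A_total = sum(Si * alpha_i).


39 * 0.71 = 27.69
74 * 0.56 = 41.44
25 * 0.42 = 10.5
A_total = 27.69 + 41.44 + 10.5 = 79.63 m^2


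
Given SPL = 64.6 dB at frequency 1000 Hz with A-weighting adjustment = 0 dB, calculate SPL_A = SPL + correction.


A-weighting table: 1000 Hz -> 0 dB correction
SPL_A = SPL + correction = 64.6 + (0) = 64.6 dBA


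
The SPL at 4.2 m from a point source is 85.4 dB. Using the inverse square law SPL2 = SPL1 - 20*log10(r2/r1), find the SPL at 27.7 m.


r2/r1 = 27.7/4.2 = 6.59524
Correction = 20*log10(6.59524) = 16.3846 dB
SPL2 = 85.4 - 16.3846 = 69.015 dB


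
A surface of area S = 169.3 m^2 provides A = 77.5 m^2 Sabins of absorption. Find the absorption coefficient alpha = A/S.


Absorption coefficient = absorbed power / incident power
alpha = A / S = 77.5 / 169.3 = 0.45777


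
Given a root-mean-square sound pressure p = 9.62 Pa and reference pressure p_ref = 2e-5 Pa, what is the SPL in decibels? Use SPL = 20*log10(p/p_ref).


p / p_ref = 9.62 / 2e-5 = 481000
SPL = 20 * log10(481000) = 113.64 dB


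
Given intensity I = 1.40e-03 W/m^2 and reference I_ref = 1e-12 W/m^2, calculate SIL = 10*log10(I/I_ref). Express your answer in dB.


I / I_ref = 1.40e-03 / 1e-12 = 1.4e+09
SIL = 10 * log10(1.4e+09) = 91.461 dB


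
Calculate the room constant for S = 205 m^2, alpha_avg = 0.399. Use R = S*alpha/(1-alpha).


R = 205 * 0.399 / (1 - 0.399) = 136.1 m^2


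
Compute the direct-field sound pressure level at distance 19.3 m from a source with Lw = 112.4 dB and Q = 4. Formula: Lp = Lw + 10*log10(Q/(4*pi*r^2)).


4*pi*r^2 = 4*pi*19.3^2 = 4680.85 m^2
Q / (4*pi*r^2) = 4 / 4680.85 = 0.000854546
Lp = 112.4 + 10*log10(0.000854546) = 81.717 dB


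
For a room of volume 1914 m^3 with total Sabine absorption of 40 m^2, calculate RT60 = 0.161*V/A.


RT60 = 0.161 * 1914 / 40 = 7.7039 s


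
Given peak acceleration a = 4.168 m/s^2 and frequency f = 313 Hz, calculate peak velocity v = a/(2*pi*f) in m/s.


omega = 2*pi*f = 2*pi*313 = 1966.64 rad/s
v = a / omega = 4.168 / 1966.64 = 0.0021194 m/s


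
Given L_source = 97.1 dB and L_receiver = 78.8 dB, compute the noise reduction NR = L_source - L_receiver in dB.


NR = L_source - L_receiver (difference between source and receiving room levels)
NR = 97.1 - 78.8 = 18.3 dB


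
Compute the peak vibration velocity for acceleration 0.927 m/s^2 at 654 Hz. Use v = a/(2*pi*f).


omega = 2*pi*f = 2*pi*654 = 4109.2 rad/s
v = a / omega = 0.927 / 4109.2 = 0.00022559 m/s


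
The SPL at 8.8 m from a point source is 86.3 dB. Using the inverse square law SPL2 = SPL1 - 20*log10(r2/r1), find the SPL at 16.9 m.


r2/r1 = 16.9/8.8 = 1.92045
Correction = 20*log10(1.92045) = 5.66806 dB
SPL2 = 86.3 - 5.66806 = 80.632 dB


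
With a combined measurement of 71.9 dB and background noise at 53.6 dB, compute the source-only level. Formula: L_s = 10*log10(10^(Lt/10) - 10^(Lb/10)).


10^(71.9/10) = 1.54882e+07
10^(53.6/10) = 229087
Difference = 1.54882e+07 - 229087 = 1.52591e+07
L_source = 10*log10(1.52591e+07) = 71.835 dB


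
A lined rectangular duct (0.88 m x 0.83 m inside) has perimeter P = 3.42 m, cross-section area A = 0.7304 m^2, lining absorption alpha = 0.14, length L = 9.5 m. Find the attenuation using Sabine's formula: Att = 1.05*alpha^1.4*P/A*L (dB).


alpha^1.4 = 0.14^1.4 = 0.0637645
Attenuation rate = 1.05 * alpha^1.4 * P / A
= 1.05 * 0.0637645 * 3.42 / 0.7304 = 0.313497 dB/m
Total Att = 0.313497 * 9.5 = 2.9782 dB


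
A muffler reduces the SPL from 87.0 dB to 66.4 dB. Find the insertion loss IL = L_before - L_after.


Insertion loss = SPL without muffler - SPL with muffler
IL = 87.0 - 66.4 = 20.6 dB


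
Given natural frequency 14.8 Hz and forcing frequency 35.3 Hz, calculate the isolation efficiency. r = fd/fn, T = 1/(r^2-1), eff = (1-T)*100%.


r = 35.3 / 14.8 = 2.38514
r^2 - 1 = 2.38514^2 - 1 = 4.68889
T = 1/4.68889 = 0.21327
Efficiency = (1 - 0.21327)*100 = 78.673 %


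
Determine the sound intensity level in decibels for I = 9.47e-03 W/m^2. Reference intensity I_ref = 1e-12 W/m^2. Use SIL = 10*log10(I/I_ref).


I / I_ref = 9.47e-03 / 1e-12 = 9.47e+09
SIL = 10 * log10(9.47e+09) = 99.763 dB


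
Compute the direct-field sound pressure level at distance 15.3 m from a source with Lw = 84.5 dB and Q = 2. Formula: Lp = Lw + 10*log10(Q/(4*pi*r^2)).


4*pi*r^2 = 4*pi*15.3^2 = 2941.66 m^2
Q / (4*pi*r^2) = 2 / 2941.66 = 0.000679888
Lp = 84.5 + 10*log10(0.000679888) = 52.824 dB


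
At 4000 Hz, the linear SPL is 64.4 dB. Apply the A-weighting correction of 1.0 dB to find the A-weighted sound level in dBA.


A-weighting table: 4000 Hz -> 1.0 dB correction
SPL_A = SPL + correction = 64.4 + (1.0) = 65.4 dBA


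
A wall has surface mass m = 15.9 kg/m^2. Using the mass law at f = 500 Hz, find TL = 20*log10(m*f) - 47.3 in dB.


m * f = 15.9 * 500 = 7950
20*log10(7950) = 78.0073 dB
TL = 78.0073 - 47.3 = 30.707 dB


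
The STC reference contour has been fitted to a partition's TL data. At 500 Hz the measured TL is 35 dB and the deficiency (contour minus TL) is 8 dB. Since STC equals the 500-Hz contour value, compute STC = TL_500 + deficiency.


By ASTM E413, STC = value of the fitted reference contour at 500 Hz.
Contour value at 500 Hz = TL_500 + deficiency = 35 + 8 = 43
STC = 43


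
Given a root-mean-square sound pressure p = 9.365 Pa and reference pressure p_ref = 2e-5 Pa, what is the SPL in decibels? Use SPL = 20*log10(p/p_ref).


p / p_ref = 9.365 / 2e-5 = 468250
SPL = 20 * log10(468250) = 113.41 dB


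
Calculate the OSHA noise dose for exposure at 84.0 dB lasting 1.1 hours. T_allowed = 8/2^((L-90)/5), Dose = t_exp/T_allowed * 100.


T_allowed = 8 / 2^((84.0 - 90)/5) = 18.3792 hr
Dose = 1.1 / 18.3792 * 100 = 5.985 %


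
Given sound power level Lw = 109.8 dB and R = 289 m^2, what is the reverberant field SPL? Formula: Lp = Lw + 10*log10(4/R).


4/R = 4/289 = 0.0138408
Lp = 109.8 + 10*log10(0.0138408) = 91.212 dB


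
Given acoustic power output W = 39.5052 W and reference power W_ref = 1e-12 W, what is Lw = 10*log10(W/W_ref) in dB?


W / W_ref = 39.5052 / 1e-12 = 3.95052e+13
Lw = 10 * log10(3.95052e+13) = 135.97 dB


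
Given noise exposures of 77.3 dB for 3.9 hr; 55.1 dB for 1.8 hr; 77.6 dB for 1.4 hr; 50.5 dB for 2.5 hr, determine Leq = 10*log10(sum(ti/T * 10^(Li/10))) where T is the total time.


T_total = 3.9 + 1.8 + 1.4 + 2.5 = 9.6 hr
(3.9/9.6) * 10^(77.3/10) = 2.18169e+07
(1.8/9.6) * 10^(55.1/10) = 60673.8
(1.4/9.6) * 10^(77.6/10) = 8.39183e+06
(2.5/9.6) * 10^(50.5/10) = 29219.2
Sum = 2.18169e+07 + 60673.8 + 8.39183e+06 + 29219.2 = 3.02986e+07
Leq = 10*log10(3.02986e+07) = 74.814 dB
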